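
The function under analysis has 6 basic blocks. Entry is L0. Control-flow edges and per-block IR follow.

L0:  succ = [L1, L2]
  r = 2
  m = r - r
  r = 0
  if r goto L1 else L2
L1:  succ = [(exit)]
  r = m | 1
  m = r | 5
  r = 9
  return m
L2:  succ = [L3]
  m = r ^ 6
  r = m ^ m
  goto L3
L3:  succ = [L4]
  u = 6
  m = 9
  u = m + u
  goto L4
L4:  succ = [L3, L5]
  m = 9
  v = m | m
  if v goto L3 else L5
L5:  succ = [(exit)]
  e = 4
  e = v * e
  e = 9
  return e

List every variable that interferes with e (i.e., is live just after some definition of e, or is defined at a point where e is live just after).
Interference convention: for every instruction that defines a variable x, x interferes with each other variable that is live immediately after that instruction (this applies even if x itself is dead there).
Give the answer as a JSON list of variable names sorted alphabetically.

Block summaries:
  L0 def {m,r} use ∅
  L1 def {m,r} use {m}
  L2 def {m,r} use {r}
  L3 def {m,u} use ∅
  L4 def {m,v} use ∅
  L5 def {e} use {v}

Backward fixpoint:
  live L0: ∅→{m,r}
  live L1: {m}→∅
  live L2: {r}→∅
  live L3: ∅→∅
  live L4: ∅→{v}
  live L5: {v}→∅

Interfere edges:
  e: {v}
  m: {r,u}
  r: {m}
  u: {m}
  v: {e}

N(e) = ["v"]

Answer: ["v"]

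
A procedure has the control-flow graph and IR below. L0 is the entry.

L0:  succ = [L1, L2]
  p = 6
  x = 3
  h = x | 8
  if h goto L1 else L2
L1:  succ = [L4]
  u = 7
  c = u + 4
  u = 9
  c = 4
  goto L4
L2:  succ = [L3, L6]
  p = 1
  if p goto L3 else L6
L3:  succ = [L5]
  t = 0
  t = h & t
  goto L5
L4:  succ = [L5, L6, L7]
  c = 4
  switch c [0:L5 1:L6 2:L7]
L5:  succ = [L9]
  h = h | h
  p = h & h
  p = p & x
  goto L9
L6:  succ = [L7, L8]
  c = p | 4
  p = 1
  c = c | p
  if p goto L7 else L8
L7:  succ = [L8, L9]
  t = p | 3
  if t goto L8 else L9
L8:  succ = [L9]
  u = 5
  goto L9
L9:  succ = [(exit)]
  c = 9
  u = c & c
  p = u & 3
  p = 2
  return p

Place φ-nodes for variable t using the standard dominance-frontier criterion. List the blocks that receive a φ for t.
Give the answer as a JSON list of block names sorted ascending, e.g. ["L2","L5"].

Answer: ["L5", "L8", "L9"]

Working:
idom tree: L1←L0 L2←L0 L3←L2 L4←L1 L5←L0 L6←L0 L7←L0 L8←L0 L9←L0
Join-block Dom:
  L5: preds {L3,L4}: {L0,L2,L3} ∩ {L0,L1,L4} = {L0}; idom=L0
  L6: preds {L2,L4}: {L0,L2} ∩ {L0,L1,L4} = {L0}; idom=L0
  L7: preds {L4,L6}: {L0,L1,L4} ∩ {L0,L6} = {L0}; idom=L0
  L8: preds {L6,L7}: {L0,L6} ∩ {L0,L7} = {L0}; idom=L0
  L9: preds {L5,L7,L8}: {L0,L5} ∩ {L0,L7} ∩ {L0,L8} = {L0}; idom=L0

Frontier:
  L5←L3: walk L3→L2 to L0
  L5←L4: walk L4→L1 to L0
  L6←L2: walk L2 to L0
  L6←L4: walk L4→L1 to L0
  L7←L4: walk L4→L1 to L0
  L7←L6: walk L6 to L0
  L8←L6: walk L6 to L0
  L8←L7: walk L7 to L0
  L9←L5: walk L5 to L0
  L9←L7: walk L7 to L0
  L9←L8: walk L8 to L0
  L0 → ∅
  L1 → {L5,L6,L7}
  L2 → {L5,L6}
  L3 → {L5}
  L4 → {L5,L6,L7}
  L5 → {L9}
  L6 → {L7,L8}
  L7 → {L8,L9}
  L8 → {L9}
  L9 → ∅

φ for t: defs {L3,L7}
  DF⁺ = {L5,L8,L9}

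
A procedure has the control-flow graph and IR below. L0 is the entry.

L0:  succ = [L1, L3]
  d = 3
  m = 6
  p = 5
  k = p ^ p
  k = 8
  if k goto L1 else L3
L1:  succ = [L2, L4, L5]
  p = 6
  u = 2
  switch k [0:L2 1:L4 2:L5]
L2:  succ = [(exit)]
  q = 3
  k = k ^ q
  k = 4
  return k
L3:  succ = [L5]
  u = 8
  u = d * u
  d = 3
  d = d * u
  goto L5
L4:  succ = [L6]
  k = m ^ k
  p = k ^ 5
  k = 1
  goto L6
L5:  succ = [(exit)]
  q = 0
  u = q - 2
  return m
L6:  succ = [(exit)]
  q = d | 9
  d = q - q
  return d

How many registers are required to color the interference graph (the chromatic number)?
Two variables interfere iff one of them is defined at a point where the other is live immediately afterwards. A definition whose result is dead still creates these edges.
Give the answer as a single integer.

Per-block:
  L0: def={d,k,m,p} ue=∅
  L1: def={p,u} ue={k}
  L2: def={k,q} ue={k}
  L3: def={d,u} ue={d}
  L4: def={k,p} ue={k,m}
  L5: def={q,u} ue={m}
  L6: def={d,q} ue={d}

Live sets:
  L0 li=∅ lo={d,k,m}
  L1 li={d,k,m} lo={d,k,m}
  L2 li={k} lo=∅
  L3 li={d,m} lo={m}
  L4 li={d,k,m} lo={d}
  L5 li={m} lo=∅
  L6 li={d} lo=∅

Interfere edges:
  d: {k,m,p,u}
  k: {d,m,p,q,u}
  m: {d,k,p,q,u}
  p: {d,k,m}
  q: {k,m}
  u: {d,k,m}

Registers:
  clique {d,k,m,p} ⇒ need ≥ 4
  assign d→R2 k→R0 m→R1 p→R3 q→R2 u→R3 — no edge inside a register ⇒ χ ≤ 4
  χ = 4

Answer: 4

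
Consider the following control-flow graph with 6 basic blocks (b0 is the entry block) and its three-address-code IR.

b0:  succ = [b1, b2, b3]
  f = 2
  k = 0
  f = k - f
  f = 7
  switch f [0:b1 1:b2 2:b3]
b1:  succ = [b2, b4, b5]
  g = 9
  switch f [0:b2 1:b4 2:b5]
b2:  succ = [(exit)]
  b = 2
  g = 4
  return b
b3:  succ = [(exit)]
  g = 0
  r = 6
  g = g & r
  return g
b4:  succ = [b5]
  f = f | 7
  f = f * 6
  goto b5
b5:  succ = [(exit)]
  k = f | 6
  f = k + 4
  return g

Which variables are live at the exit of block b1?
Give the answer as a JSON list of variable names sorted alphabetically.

Answer: ["f", "g"]

Working:
def/use:
  b0: {f,k} / ∅
  b1: {g} / {f}
  b2: {b,g} / ∅
  b3: {g,r} / ∅
  b4: {f} / {f}
  b5: {f,k} / {f,g}

Live sets:
  b0 li=∅ lo={f}
  b1 li={f} lo={f,g}
  b2 li=∅ lo=∅
  b3 li=∅ lo=∅
  b4 li={f,g} lo={f,g}
  b5 li={f,g} lo=∅

live-out(b1) = ["f", "g"]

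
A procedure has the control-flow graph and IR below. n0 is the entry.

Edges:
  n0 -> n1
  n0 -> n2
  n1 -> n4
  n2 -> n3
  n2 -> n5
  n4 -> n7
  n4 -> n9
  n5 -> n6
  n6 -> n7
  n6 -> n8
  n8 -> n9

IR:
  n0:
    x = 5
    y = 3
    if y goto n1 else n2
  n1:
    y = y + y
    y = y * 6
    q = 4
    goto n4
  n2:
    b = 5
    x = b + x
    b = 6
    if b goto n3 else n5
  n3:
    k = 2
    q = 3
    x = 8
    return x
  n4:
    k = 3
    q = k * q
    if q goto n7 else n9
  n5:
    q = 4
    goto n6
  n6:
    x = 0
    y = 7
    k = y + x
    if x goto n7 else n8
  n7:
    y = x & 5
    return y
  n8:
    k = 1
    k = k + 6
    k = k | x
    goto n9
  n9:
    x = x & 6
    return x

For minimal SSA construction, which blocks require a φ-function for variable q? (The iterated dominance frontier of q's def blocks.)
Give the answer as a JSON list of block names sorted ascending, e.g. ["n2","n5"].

Answer: ["n7", "n9"]

Working:
idom tree: n1←n0 n2←n0 n3←n2 n4←n1 n5←n2 n6←n5 n7←n0 n8←n6 n9←n0
Dom∩ at merges:
  n7: preds {n4,n6}: {n0,n1,n4} ∩ {n0,n2,n5,n6} = {n0}; idom=n0
  n9: preds {n4,n8}: {n0,n1,n4} ∩ {n0,n2,n5,n6,n8} = {n0}; idom=n0

DF derivation:
  n7←n4: walk n4→n1 to n0
  n7←n6: walk n6→n5→n2 to n0
  n9←n4: walk n4→n1 to n0
  n9←n8: walk n8→n6→n5→n2 to n0
  n0: DF=∅
  n1: DF={n7,n9}
  n2: DF={n7,n9}
  n3: DF=∅
  n4: DF={n7,n9}
  n5: DF={n7,n9}
  n6: DF={n7,n9}
  n7: DF=∅
  n8: DF={n9}
  n9: DF=∅

φ for q: defs {n1,n3,n4,n5}
  DF⁺ = {n7,n9}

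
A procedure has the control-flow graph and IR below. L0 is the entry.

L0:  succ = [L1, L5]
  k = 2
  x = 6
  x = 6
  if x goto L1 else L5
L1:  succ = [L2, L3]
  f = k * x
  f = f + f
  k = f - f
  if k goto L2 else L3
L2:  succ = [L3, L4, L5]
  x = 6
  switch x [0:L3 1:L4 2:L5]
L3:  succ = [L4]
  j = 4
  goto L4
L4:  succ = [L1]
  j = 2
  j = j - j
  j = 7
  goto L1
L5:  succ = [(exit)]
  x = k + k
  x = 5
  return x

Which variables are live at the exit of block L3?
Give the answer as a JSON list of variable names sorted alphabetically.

Block summaries:
  L0: {k,x} / ∅
  L1: {f,k} / {k,x}
  L2: {x} / ∅
  L3: {j} / ∅
  L4: {j} / ∅
  L5: {x} / {k}

Liveness:
  L0 li=∅ lo={k,x}
  L1 li={k,x} lo={k,x}
  L2 li={k} lo={k,x}
  L3 li={k,x} lo={k,x}
  L4 li={k,x} lo={k,x}
  L5 li={k} lo=∅

live-out(L3) = ["k", "x"]

Answer: ["k", "x"]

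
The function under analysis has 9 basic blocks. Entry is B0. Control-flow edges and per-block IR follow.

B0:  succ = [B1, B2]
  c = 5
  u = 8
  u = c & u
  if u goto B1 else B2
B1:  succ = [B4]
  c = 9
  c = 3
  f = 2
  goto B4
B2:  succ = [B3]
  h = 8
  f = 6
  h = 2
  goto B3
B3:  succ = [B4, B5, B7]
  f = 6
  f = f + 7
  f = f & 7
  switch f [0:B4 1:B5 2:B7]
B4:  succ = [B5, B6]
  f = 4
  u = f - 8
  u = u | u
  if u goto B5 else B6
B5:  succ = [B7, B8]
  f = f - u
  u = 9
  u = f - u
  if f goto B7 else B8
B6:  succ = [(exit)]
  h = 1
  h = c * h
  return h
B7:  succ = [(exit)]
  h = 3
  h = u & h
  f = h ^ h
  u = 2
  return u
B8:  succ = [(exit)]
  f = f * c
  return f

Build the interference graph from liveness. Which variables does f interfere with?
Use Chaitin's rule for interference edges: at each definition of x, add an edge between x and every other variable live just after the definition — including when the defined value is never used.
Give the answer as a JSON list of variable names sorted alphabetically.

Answer: ["c", "u"]

Derivation:
def/use:
  B0: {c,u} / ∅
  B1: {c,f} / ∅
  B2: {f,h} / ∅
  B3: {f} / ∅
  B4: {f,u} / ∅
  B5: {f,u} / {f,u}
  B6: {h} / {c}
  B7: {f,h,u} / {u}
  B8: {f} / {c,f}

Live sets:
  B0 li=∅ lo={c,u}
  B1 li=∅ lo={c}
  B2 li={c,u} lo={c,u}
  B3 li={c,u} lo={c,f,u}
  B4 li={c} lo={c,f,u}
  B5 li={c,f,u} lo={c,f,u}
  B6 li={c} lo=∅
  B7 li={u} lo=∅
  B8 li={c,f} lo=∅

Interference:
  c↔{f,h,u}
  f↔{c,u}
  h↔{c,u}
  u↔{c,f,h}

N(f) = ["c", "u"]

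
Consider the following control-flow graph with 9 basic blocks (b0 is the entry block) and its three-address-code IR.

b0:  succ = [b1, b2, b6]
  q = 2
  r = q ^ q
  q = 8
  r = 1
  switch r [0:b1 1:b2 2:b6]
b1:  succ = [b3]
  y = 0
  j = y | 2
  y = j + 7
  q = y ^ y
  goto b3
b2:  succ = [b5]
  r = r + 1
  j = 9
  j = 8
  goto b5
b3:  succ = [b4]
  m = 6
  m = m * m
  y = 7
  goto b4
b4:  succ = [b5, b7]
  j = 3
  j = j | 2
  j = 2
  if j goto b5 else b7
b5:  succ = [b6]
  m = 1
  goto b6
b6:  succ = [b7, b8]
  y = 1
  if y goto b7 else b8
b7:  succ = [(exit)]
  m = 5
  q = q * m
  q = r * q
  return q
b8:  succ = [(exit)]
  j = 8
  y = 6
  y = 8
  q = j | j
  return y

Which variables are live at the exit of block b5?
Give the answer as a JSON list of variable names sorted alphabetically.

def/use:
  b0 def {q,r} use ∅
  b1 def {j,q,y} use ∅
  b2 def {j,r} use {r}
  b3 def {m,y} use ∅
  b4 def {j} use ∅
  b5 def {m} use ∅
  b6 def {y} use ∅
  b7 def {m,q} use {q,r}
  b8 def {j,q,y} use ∅

Live sets:
  live b0: ∅→{q,r}
  live b1: {r}→{q,r}
  live b2: {q,r}→{q,r}
  live b3: {q,r}→{q,r}
  live b4: {q,r}→{q,r}
  live b5: {q,r}→{q,r}
  live b6: {q,r}→{q,r}
  live b7: {q,r}→∅
  live b8: ∅→∅

live-out(b5) = ["q", "r"]

Answer: ["q", "r"]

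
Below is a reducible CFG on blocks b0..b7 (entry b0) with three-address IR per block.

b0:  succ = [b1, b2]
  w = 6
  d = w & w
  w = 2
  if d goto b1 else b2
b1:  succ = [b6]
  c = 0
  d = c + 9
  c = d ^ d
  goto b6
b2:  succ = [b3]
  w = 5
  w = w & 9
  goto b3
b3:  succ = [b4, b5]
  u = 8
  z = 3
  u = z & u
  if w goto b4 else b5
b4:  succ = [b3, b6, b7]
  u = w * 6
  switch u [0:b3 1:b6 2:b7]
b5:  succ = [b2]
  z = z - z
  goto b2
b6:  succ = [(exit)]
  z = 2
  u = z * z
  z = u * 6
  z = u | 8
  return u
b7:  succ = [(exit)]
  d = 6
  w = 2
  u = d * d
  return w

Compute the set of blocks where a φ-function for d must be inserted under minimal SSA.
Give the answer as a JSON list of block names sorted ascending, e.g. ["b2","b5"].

Answer: ["b6"]

Working:
idom tree: b1←b0 b2←b0 b3←b2 b4←b3 b5←b3 b6←b0 b7←b4
Join-block Dom:
  b2: preds {b0,b5}: {b0} ∩ {b0,b2,b3,b5} = {b0}; idom=b0
  b3: preds {b2,b4}: {b0,b2} ∩ {b0,b2,b3,b4} = {b0,b2}; idom=b2
  b6: preds {b1,b4}: {b0,b1} ∩ {b0,b2,b3,b4} = {b0}; idom=b0

DF walk-up:
  b2←b0: walk · to b0
  b2←b5: walk b5→b3→b2 to b0
  b3←b2: walk · to b2
  b3←b4: walk b4→b3 to b2
  b6←b1: walk b1 to b0
  b6←b4: walk b4→b3→b2 to b0
  b0 → ∅
  b1 → {b6}
  b2 → {b2,b6}
  b3 → {b2,b3,b6}
  b4 → {b3,b6}
  b5 → {b2}
  b6 → ∅
  b7 → ∅

φ for d: defs {b0,b1,b7}
  DF⁺ = {b6}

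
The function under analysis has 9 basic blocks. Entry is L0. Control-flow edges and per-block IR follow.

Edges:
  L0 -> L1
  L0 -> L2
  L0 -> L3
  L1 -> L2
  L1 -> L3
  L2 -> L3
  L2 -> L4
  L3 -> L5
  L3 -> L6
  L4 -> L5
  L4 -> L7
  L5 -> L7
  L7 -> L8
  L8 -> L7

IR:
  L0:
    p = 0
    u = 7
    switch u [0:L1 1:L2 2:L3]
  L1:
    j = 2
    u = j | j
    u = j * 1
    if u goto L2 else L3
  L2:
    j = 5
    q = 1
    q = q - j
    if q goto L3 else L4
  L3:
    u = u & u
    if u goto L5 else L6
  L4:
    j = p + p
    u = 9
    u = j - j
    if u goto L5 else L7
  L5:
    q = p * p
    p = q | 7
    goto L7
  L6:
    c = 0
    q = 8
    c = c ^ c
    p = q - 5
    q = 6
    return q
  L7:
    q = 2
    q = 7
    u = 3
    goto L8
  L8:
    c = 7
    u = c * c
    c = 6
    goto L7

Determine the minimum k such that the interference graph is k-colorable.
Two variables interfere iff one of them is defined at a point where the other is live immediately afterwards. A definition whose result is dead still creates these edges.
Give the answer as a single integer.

Per-block:
  L0 def {p,u} use ∅
  L1 def {j,u} use ∅
  L2 def {j,q} use ∅
  L3 def {u} use {u}
  L4 def {j,u} use {p}
  L5 def {p,q} use {p}
  L6 def {c,p,q} use ∅
  L7 def {q,u} use ∅
  L8 def {c,u} use ∅

Backward fixpoint:
  L0 li=∅ lo={p,u}
  L1 li={p} lo={p,u}
  L2 li={p,u} lo={p,u}
  L3 li={p,u} lo={p}
  L4 li={p} lo={p}
  L5 li={p} lo=∅
  L6 li=∅ lo=∅
  L7 li=∅ lo=∅
  L8 li=∅ lo=∅

Interfere edges:
  c — {q}
  j — {p,q,u}
  p — {j,q,u}
  q — {c,j,p,u}
  u — {j,p,q}

Registers:
  lower bound: {j,p,q,u} mutually conflict ⇒ χ ≥ 4
  4-colouring: r0={q}  r1={c,j}  r2={p}  r3={u}
  χ = 4

Answer: 4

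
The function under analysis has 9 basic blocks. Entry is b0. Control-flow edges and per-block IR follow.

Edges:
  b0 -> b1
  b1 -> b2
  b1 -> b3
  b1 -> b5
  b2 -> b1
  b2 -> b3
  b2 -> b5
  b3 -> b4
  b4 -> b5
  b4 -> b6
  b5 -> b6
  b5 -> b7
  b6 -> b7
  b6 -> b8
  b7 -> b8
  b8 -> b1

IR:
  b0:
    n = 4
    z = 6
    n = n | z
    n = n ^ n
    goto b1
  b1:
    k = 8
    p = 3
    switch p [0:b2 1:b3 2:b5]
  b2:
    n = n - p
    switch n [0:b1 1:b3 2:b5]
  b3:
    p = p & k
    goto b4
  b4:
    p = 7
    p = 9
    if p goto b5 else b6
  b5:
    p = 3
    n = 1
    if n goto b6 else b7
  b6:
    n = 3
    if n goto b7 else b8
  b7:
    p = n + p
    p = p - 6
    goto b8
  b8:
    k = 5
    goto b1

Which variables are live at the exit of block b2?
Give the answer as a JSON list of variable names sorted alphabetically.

Answer: ["k", "n", "p"]

Working:
Block summaries:
  b0: def={n,z} ue=∅
  b1: def={k,p} ue=∅
  b2: def={n} ue={n,p}
  b3: def={p} ue={k,p}
  b4: def={p} ue=∅
  b5: def={n,p} ue=∅
  b6: def={n} ue=∅
  b7: def={p} ue={n,p}
  b8: def={k} ue=∅

Liveness:
  b0: in=∅ out={n}
  b1: in={n} out={k,n,p}
  b2: in={k,n,p} out={k,n,p}
  b3: in={k,p} out=∅
  b4: in=∅ out={p}
  b5: in=∅ out={n,p}
  b6: in={p} out={n,p}
  b7: in={n,p} out={n}
  b8: in={n} out={n}

live-out(b2) = ["k", "n", "p"]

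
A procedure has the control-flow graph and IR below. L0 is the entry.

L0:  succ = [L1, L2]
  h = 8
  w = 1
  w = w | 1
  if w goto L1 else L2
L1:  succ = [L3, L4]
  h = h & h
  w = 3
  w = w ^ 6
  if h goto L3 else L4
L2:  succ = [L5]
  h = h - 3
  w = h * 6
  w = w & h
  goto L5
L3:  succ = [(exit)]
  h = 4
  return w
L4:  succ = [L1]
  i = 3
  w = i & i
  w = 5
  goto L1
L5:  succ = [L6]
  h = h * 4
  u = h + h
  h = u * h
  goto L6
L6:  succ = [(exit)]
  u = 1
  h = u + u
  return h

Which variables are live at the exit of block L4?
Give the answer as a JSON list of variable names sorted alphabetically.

Answer: ["h"]

Analysis:
def/use:
  L0 def {h,w} use ∅
  L1 def {h,w} use {h}
  L2 def {h,w} use {h}
  L3 def {h} use {w}
  L4 def {i,w} use ∅
  L5 def {h,u} use {h}
  L6 def {h,u} use ∅

Live sets:
  L0: in=∅ out={h}
  L1: in={h} out={h,w}
  L2: in={h} out={h}
  L3: in={w} out=∅
  L4: in={h} out={h}
  L5: in={h} out=∅
  L6: in=∅ out=∅

live-out(L4) = ["h"]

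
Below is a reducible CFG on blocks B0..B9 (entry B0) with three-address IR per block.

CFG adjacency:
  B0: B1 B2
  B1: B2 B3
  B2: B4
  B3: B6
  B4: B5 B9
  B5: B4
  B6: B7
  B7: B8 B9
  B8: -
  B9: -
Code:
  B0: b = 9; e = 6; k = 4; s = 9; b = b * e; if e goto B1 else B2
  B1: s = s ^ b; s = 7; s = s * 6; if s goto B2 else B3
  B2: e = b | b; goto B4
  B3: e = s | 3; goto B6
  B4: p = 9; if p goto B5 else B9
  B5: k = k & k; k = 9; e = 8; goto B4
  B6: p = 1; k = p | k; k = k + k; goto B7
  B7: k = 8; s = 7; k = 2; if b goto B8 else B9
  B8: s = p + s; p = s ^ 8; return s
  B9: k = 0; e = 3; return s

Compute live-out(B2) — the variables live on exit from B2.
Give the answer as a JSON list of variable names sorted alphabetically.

Answer: ["k", "s"]

Analysis:
Block summaries:
  B0: def={b,e,k,s} ue=∅
  B1: def={s} ue={b,s}
  B2: def={e} ue={b}
  B3: def={e} ue={s}
  B4: def={p} ue=∅
  B5: def={e,k} ue={k}
  B6: def={k,p} ue={k}
  B7: def={k,s} ue={b}
  B8: def={p,s} ue={p,s}
  B9: def={e,k} ue={s}

Backward fixpoint:
  B0 li=∅ lo={b,k,s}
  B1 li={b,k,s} lo={b,k,s}
  B2 li={b,k,s} lo={k,s}
  B3 li={b,k,s} lo={b,k}
  B4 li={k,s} lo={k,s}
  B5 li={k,s} lo={k,s}
  B6 li={b,k} lo={b,p}
  B7 li={b,p} lo={p,s}
  B8 li={p,s} lo=∅
  B9 li={s} lo=∅

live-out(B2) = ["k", "s"]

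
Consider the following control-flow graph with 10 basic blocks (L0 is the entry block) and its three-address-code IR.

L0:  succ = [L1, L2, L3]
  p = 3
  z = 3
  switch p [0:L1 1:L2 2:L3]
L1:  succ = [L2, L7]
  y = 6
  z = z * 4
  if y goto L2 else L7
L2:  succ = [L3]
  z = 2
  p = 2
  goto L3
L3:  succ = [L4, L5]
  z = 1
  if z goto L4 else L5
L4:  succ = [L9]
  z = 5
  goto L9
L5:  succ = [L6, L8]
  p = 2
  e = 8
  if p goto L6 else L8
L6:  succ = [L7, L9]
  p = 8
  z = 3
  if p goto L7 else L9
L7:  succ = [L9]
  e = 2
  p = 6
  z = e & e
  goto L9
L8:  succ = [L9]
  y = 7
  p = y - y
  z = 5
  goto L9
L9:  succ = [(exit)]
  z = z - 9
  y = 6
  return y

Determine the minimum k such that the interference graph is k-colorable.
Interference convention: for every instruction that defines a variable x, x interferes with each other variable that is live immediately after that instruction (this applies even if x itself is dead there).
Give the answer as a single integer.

Block summaries:
  L0 def {p,z} use ∅
  L1 def {y,z} use {z}
  L2 def {p,z} use ∅
  L3 def {z} use ∅
  L4 def {z} use ∅
  L5 def {e,p} use ∅
  L6 def {p,z} use ∅
  L7 def {e,p,z} use ∅
  L8 def {p,y,z} use ∅
  L9 def {y,z} use {z}

Live sets:
  live L0: ∅→{z}
  live L1: {z}→∅
  live L2: ∅→∅
  live L3: ∅→∅
  live L4: ∅→{z}
  live L5: ∅→∅
  live L6: ∅→{z}
  live L7: ∅→{z}
  live L8: ∅→{z}
  live L9: {z}→∅

Conflict graph:
  e — {p}
  p — {e,z}
  y — {z}
  z — {p,y}

Colouring:
  clique {e,p} ⇒ need ≥ 2
  2-colouring: c0={p,y}  c1={e,z}
  χ = 2

Answer: 2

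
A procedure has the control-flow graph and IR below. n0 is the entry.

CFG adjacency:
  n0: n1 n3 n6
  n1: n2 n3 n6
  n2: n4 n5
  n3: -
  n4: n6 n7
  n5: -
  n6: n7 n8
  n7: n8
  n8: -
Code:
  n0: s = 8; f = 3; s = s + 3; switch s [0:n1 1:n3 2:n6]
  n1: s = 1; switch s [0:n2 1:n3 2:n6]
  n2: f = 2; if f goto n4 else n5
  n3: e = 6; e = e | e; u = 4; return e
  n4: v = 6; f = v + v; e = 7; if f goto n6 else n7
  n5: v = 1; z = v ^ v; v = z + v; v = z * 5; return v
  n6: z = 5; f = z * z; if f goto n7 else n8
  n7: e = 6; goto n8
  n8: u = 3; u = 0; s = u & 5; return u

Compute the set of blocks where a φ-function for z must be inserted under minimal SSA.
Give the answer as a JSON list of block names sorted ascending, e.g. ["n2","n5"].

idom tree: n1←n0 n2←n1 n3←n0 n4←n2 n5←n2 n6←n0 n7←n0 n8←n0
Join-block Dom:
  n3: preds {n0,n1}: {n0} ∩ {n0,n1} = {n0}; idom=n0
  n6: preds {n0,n1,n4}: {n0} ∩ {n0,n1} ∩ {n0,n1,n2,n4} = {n0}; idom=n0
  n7: preds {n4,n6}: {n0,n1,n2,n4} ∩ {n0,n6} = {n0}; idom=n0
  n8: preds {n6,n7}: {n0,n6} ∩ {n0,n7} = {n0}; idom=n0

Frontier:
  join n3 pred n0: · stop@n0
  join n3 pred n1: n1 stop@n0
  join n6 pred n0: · stop@n0
  join n6 pred n1: n1 stop@n0
  join n6 pred n4: n4→n2→n1 stop@n0
  join n7 pred n4: n4→n2→n1 stop@n0
  join n7 pred n6: n6 stop@n0
  join n8 pred n6: n6 stop@n0
  join n8 pred n7: n7 stop@n0
  n0 → ∅
  n1 → {n3,n6,n7}
  n2 → {n6,n7}
  n3 → ∅
  n4 → {n6,n7}
  n5 → ∅
  n6 → {n7,n8}
  n7 → {n8}
  n8 → ∅

φ for z: defs {n5,n6}
  DF⁺ = {n7,n8}

Answer: ["n7", "n8"]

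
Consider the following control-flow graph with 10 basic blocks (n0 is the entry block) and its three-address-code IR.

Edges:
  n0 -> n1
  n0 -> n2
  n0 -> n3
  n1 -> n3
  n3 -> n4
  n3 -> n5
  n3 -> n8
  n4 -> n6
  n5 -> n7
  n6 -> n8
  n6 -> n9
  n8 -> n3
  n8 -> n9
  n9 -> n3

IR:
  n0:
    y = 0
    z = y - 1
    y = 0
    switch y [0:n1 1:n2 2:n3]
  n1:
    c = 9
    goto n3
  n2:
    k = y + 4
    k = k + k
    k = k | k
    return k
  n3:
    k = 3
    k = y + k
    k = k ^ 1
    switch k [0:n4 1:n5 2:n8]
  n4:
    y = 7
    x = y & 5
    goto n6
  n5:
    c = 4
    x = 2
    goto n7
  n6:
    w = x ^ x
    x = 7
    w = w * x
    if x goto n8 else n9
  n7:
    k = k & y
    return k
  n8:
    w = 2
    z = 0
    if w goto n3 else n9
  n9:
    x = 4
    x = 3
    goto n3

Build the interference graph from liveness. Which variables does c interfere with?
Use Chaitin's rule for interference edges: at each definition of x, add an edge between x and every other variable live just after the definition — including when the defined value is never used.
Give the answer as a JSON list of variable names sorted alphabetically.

def/use:
  n0: {y,z} / ∅
  n1: {c} / ∅
  n2: {k} / {y}
  n3: {k} / {y}
  n4: {x,y} / ∅
  n5: {c,x} / ∅
  n6: {w,x} / {x}
  n7: {k} / {k,y}
  n8: {w,z} / ∅
  n9: {x} / ∅

Liveness:
  n0: in=∅ out={y}
  n1: in={y} out={y}
  n2: in={y} out=∅
  n3: in={y} out={k,y}
  n4: in=∅ out={x,y}
  n5: in={k,y} out={k,y}
  n6: in={x,y} out={y}
  n7: in={k,y} out=∅
  n8: in={y} out={y}
  n9: in={y} out={y}

Interfere edges:
  c — {k,y}
  k — {c,x,y}
  w — {x,y,z}
  x — {k,w,y}
  y — {c,k,w,x,z}
  z — {w,y}

N(c) = ["k", "y"]

Answer: ["k", "y"]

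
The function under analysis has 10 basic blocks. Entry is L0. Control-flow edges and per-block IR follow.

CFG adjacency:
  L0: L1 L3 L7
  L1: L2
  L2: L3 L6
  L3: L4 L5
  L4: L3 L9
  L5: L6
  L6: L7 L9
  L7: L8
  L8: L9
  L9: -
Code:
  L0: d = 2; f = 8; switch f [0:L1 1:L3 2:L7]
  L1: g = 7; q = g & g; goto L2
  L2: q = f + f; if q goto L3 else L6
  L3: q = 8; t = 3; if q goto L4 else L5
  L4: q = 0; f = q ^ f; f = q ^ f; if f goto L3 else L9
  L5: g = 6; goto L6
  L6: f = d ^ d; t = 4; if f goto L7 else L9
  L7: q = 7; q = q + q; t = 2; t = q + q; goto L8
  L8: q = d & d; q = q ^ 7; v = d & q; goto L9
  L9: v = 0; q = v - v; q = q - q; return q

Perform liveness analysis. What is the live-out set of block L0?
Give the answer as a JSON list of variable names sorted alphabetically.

Answer: ["d", "f"]

Derivation:
Block summaries:
  L0: {d,f} / ∅
  L1: {g,q} / ∅
  L2: {q} / {f}
  L3: {q,t} / ∅
  L4: {f,q} / {f}
  L5: {g} / ∅
  L6: {f,t} / {d}
  L7: {q,t} / ∅
  L8: {q,v} / {d}
  L9: {q,v} / ∅

Backward fixpoint:
  L0 li=∅ lo={d,f}
  L1 li={d,f} lo={d,f}
  L2 li={d,f} lo={d,f}
  L3 li={d,f} lo={d,f}
  L4 li={d,f} lo={d,f}
  L5 li={d} lo={d}
  L6 li={d} lo={d}
  L7 li={d} lo={d}
  L8 li={d} lo=∅
  L9 li=∅ lo=∅

live-out(L0) = ["d", "f"]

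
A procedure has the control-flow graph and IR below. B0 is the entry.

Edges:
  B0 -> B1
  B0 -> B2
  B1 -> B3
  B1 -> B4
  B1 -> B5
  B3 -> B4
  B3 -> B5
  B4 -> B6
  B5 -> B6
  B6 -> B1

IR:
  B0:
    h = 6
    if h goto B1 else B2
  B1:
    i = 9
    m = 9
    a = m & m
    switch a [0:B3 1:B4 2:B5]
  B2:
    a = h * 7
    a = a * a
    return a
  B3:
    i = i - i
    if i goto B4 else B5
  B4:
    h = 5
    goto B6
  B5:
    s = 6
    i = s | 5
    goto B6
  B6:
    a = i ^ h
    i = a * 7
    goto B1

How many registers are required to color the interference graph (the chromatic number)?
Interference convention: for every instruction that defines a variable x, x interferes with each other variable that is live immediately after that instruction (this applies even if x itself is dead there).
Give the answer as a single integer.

Answer: 3

Working:
def/use:
  B0: {h} / ∅
  B1: {a,i,m} / ∅
  B2: {a} / {h}
  B3: {i} / {i}
  B4: {h} / ∅
  B5: {i,s} / ∅
  B6: {a,i} / {h,i}

Backward fixpoint:
  B0 li=∅ lo={h}
  B1 li={h} lo={h,i}
  B2 li={h} lo=∅
  B3 li={h,i} lo={h,i}
  B4 li={i} lo={h,i}
  B5 li={h} lo={h,i}
  B6 li={h,i} lo={h}

Conflict graph:
  a: {h,i}
  h: {a,i,m,s}
  i: {a,h,m}
  m: {h,i}
  s: {h}

Colouring:
  {a,h,i} pairwise interfere (3-clique) ⇒ χ ≥ 3
  assign a→r2 h→r0 i→r1 m→r2 s→r1 — no edge inside a register ⇒ χ ≤ 3
  χ = 3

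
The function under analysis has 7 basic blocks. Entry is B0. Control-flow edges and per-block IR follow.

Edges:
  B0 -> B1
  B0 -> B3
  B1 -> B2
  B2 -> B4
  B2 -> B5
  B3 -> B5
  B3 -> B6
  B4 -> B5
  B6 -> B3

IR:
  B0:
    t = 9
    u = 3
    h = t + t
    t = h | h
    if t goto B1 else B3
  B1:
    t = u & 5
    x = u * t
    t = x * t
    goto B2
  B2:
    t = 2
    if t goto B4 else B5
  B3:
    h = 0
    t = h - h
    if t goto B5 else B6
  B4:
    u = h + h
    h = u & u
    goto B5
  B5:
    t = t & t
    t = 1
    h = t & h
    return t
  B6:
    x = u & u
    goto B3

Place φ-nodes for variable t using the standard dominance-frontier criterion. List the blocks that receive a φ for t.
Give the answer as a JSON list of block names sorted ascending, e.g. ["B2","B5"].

idom tree: B1←B0 B2←B1 B3←B0 B4←B2 B5←B0 B6←B3
Dom∩ at merges:
  B3: preds {B0,B6}: {B0} ∩ {B0,B3,B6} = {B0}; idom=B0
  B5: preds {B2,B3,B4}: {B0,B1,B2} ∩ {B0,B3} ∩ {B0,B1,B2,B4} = {B0}; idom=B0

Frontier:
  join B3 pred B0: · stop@B0
  join B3 pred B6: B6→B3 stop@B0
  join B5 pred B2: B2→B1 stop@B0
  join B5 pred B3: B3 stop@B0
  join B5 pred B4: B4→B2→B1 stop@B0
  B0: DF=∅
  B1: DF={B5}
  B2: DF={B5}
  B3: DF={B3,B5}
  B4: DF={B5}
  B5: DF=∅
  B6: DF={B3}

φ for t: defs {B0,B1,B2,B3,B5}
  DF⁺ = {B3,B5}

Answer: ["B3", "B5"]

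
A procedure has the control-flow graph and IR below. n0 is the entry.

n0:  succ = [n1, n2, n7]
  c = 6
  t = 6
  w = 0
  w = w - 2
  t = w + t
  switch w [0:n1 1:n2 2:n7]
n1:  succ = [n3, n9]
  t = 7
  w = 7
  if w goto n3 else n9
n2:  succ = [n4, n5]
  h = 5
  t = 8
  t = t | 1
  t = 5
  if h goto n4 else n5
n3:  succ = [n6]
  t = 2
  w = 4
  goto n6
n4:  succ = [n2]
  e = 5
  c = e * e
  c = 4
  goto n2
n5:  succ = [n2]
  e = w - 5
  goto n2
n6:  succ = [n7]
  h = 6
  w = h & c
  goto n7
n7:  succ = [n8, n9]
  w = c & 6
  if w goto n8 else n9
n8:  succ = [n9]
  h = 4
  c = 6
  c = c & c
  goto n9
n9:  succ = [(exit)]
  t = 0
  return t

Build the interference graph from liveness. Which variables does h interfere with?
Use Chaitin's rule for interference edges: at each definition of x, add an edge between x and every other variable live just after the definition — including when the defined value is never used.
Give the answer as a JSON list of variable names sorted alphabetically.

Answer: ["c", "t", "w"]

Derivation:
Per-block:
  n0: def={c,t,w} ue=∅
  n1: def={t,w} ue=∅
  n2: def={h,t} ue=∅
  n3: def={t,w} ue=∅
  n4: def={c,e} ue=∅
  n5: def={e} ue={w}
  n6: def={h,w} ue={c}
  n7: def={w} ue={c}
  n8: def={c,h} ue=∅
  n9: def={t} ue=∅

Live sets:
  live n0: ∅→{c,w}
  live n1: {c}→{c}
  live n2: {w}→{w}
  live n3: {c}→{c}
  live n4: {w}→{w}
  live n5: {w}→{w}
  live n6: {c}→{c}
  live n7: {c}→∅
  live n8: ∅→∅
  live n9: ∅→∅

Interfere edges:
  c: {h,t,w}
  e: {w}
  h: {c,t,w}
  t: {c,h,w}
  w: {c,e,h,t}

N(h) = ["c", "t", "w"]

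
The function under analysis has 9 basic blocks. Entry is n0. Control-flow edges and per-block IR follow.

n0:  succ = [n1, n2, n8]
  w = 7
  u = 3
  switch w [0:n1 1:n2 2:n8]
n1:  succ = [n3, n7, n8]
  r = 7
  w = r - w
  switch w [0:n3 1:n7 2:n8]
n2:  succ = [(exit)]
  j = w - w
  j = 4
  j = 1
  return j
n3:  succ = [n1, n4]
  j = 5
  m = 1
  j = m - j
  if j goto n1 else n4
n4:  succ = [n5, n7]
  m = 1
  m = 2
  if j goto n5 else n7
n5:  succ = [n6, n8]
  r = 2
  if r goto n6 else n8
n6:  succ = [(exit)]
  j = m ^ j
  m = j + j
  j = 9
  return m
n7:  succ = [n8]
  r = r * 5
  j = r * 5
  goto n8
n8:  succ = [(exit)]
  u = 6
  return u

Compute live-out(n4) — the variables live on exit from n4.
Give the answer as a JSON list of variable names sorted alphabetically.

def/use:
  n0: def={u,w} ue=∅
  n1: def={r,w} ue={w}
  n2: def={j} ue={w}
  n3: def={j,m} ue=∅
  n4: def={m} ue={j}
  n5: def={r} ue=∅
  n6: def={j,m} ue={j,m}
  n7: def={j,r} ue={r}
  n8: def={u} ue=∅

Live sets:
  n0 li=∅ lo={w}
  n1 li={w} lo={r,w}
  n2 li={w} lo=∅
  n3 li={r,w} lo={j,r,w}
  n4 li={j,r} lo={j,m,r}
  n5 li={j,m} lo={j,m}
  n6 li={j,m} lo=∅
  n7 li={r} lo=∅
  n8 li=∅ lo=∅

live-out(n4) = ["j", "m", "r"]

Answer: ["j", "m", "r"]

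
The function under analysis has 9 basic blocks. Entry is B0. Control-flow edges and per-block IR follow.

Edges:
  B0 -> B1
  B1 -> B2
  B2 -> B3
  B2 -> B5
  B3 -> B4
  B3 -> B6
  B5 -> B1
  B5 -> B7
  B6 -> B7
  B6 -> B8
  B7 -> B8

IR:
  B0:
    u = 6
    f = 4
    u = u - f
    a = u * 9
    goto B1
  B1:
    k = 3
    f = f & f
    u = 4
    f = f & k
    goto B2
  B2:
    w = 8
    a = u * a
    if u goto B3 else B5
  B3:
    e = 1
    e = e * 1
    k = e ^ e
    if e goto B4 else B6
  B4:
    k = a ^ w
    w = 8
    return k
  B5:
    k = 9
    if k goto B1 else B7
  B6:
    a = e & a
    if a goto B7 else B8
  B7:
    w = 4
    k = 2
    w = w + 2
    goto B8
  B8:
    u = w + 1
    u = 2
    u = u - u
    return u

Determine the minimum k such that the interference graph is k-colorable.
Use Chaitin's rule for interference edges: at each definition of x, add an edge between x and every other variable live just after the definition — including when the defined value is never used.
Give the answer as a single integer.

Answer: 5

Working:
Block summaries:
  B0: def={a,f,u} ue=∅
  B1: def={f,k,u} ue={f}
  B2: def={a,w} ue={a,u}
  B3: def={e,k} ue=∅
  B4: def={k,w} ue={a,w}
  B5: def={k} ue=∅
  B6: def={a} ue={a,e}
  B7: def={k,w} ue=∅
  B8: def={u} ue={w}

Live sets:
  B0: in=∅ out={a,f}
  B1: in={a,f} out={a,f,u}
  B2: in={a,f,u} out={a,f,w}
  B3: in={a,w} out={a,e,w}
  B4: in={a,w} out=∅
  B5: in={a,f} out={a,f}
  B6: in={a,e,w} out={w}
  B7: in=∅ out={w}
  B8: in={w} out=∅

Interfere edges:
  a — {e,f,k,u,w}
  e — {a,k,w}
  f — {a,k,u,w}
  k — {a,e,f,u,w}
  u — {a,f,k,w}
  w — {a,e,f,k,u}

Chromatic number:
  lower bound: {a,f,k,u,w} mutually conflict ⇒ χ ≥ 5
  assign a→r0 e→r3 f→r3 k→r1 u→r4 w→r2 — no edge inside a register ⇒ χ ≤ 5
  χ = 5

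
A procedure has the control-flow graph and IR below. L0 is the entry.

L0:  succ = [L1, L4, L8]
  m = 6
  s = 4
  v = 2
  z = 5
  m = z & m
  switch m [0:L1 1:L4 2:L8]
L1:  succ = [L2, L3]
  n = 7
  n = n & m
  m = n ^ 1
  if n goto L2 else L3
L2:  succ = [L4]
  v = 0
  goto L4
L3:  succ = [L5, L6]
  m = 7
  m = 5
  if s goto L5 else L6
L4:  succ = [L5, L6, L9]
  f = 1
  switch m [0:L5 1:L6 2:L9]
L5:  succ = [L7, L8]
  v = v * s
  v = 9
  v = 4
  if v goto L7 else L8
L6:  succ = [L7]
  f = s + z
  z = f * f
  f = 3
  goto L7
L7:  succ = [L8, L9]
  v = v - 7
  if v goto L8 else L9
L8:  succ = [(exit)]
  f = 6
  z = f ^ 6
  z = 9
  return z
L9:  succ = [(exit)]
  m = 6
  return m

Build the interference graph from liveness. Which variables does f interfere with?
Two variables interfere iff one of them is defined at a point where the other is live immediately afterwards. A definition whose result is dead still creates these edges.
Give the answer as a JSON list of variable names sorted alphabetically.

Block summaries:
  L0: def={m,s,v,z} ue=∅
  L1: def={m,n} ue={m}
  L2: def={v} ue=∅
  L3: def={m} ue={s}
  L4: def={f} ue={m}
  L5: def={v} ue={s,v}
  L6: def={f,z} ue={s,z}
  L7: def={v} ue={v}
  L8: def={f,z} ue=∅
  L9: def={m} ue=∅

Live sets:
  L0: in=∅ out={m,s,v,z}
  L1: in={m,s,v,z} out={m,s,v,z}
  L2: in={m,s,z} out={m,s,v,z}
  L3: in={s,v,z} out={s,v,z}
  L4: in={m,s,v,z} out={s,v,z}
  L5: in={s,v} out={v}
  L6: in={s,v,z} out={v}
  L7: in={v} out=∅
  L8: in=∅ out=∅
  L9: in=∅ out=∅

Interference:
  f↔{m,s,v,z}
  m↔{f,n,s,v,z}
  n↔{m,s,v,z}
  s↔{f,m,n,v,z}
  v↔{f,m,n,s,z}
  z↔{f,m,n,s,v}

N(f) = ["m", "s", "v", "z"]

Answer: ["m", "s", "v", "z"]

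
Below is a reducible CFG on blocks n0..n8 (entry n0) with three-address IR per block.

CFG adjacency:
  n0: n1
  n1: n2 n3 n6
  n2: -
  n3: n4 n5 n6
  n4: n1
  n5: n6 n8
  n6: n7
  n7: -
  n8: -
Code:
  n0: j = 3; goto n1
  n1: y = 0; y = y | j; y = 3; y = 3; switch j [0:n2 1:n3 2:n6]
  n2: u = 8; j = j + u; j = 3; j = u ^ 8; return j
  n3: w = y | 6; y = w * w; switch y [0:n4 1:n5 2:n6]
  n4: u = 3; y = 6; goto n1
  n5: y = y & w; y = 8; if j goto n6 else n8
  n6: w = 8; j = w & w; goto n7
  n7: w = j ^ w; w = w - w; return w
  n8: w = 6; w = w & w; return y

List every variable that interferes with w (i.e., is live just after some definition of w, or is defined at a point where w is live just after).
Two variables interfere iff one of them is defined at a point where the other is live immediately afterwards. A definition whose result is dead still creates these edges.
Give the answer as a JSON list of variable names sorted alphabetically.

Answer: ["j", "y"]

Working:
Per-block:
  n0: def={j} ue=∅
  n1: def={y} ue={j}
  n2: def={j,u} ue={j}
  n3: def={w,y} ue={y}
  n4: def={u,y} ue=∅
  n5: def={y} ue={j,w,y}
  n6: def={j,w} ue=∅
  n7: def={w} ue={j,w}
  n8: def={w} ue={y}

Liveness:
  n0 li=∅ lo={j}
  n1 li={j} lo={j,y}
  n2 li={j} lo=∅
  n3 li={j,y} lo={j,w,y}
  n4 li={j} lo={j}
  n5 li={j,w,y} lo={y}
  n6 li=∅ lo={j,w}
  n7 li={j,w} lo=∅
  n8 li={y} lo=∅

Interfere edges:
  j — {u,w,y}
  u — {j}
  w — {j,y}
  y — {j,w}

N(w) = ["j", "y"]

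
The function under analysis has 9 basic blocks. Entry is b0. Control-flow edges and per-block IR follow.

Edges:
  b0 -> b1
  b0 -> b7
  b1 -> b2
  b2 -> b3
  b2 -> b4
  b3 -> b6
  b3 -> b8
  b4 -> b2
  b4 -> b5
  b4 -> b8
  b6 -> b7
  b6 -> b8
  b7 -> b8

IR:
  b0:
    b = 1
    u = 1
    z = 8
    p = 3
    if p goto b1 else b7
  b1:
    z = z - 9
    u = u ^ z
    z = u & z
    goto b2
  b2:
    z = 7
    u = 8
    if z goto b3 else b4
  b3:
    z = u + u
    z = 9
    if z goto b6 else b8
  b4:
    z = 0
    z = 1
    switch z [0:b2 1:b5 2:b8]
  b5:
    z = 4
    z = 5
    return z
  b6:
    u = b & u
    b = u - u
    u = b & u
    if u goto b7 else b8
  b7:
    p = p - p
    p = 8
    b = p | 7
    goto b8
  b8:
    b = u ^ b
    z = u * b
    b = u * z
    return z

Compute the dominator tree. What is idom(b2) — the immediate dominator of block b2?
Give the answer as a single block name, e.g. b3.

idom tree: b1←b0 b2←b1 b3←b2 b4←b2 b5←b4 b6←b3 b7←b0 b8←b0
Dom∩ at merges:
  b2: preds {b1,b4}: {b0,b1} ∩ {b0,b1,b2,b4} = {b0,b1}; idom=b1
  b7: preds {b0,b6}: {b0} ∩ {b0,b1,b2,b3,b6} = {b0}; idom=b0
  b8: preds {b3,b4,b6,b7}: {b0,b1,b2,b3} ∩ {b0,b1,b2,b4} ∩ {b0,b1,b2,b3,b6} ∩ {b0,b7} = {b0}; idom=b0

idom(b2) = b1

Answer: b1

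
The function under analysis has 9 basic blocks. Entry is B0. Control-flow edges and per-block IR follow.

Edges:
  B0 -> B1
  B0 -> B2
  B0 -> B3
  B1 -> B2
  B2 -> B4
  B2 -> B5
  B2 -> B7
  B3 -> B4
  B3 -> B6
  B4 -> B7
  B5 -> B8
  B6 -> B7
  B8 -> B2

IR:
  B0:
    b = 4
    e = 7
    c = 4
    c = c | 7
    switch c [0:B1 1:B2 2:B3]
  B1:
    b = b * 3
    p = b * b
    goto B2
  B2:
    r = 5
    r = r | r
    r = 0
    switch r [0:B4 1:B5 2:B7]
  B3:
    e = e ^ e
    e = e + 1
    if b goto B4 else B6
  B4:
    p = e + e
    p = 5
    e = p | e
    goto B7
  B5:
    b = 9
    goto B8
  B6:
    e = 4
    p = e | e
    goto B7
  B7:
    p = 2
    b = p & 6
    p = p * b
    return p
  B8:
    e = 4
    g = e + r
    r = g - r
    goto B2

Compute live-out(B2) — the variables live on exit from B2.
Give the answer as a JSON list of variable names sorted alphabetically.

Block summaries:
  B0: {b,c,e} / ∅
  B1: {b,p} / {b}
  B2: {r} / ∅
  B3: {e} / {b,e}
  B4: {e,p} / {e}
  B5: {b} / ∅
  B6: {e,p} / ∅
  B7: {b,p} / ∅
  B8: {e,g,r} / {r}

Backward fixpoint:
  live B0: ∅→{b,e}
  live B1: {b,e}→{e}
  live B2: {e}→{e,r}
  live B3: {b,e}→{e}
  live B4: {e}→∅
  live B5: {r}→{r}
  live B6: ∅→∅
  live B7: ∅→∅
  live B8: {r}→{e}

live-out(B2) = ["e", "r"]

Answer: ["e", "r"]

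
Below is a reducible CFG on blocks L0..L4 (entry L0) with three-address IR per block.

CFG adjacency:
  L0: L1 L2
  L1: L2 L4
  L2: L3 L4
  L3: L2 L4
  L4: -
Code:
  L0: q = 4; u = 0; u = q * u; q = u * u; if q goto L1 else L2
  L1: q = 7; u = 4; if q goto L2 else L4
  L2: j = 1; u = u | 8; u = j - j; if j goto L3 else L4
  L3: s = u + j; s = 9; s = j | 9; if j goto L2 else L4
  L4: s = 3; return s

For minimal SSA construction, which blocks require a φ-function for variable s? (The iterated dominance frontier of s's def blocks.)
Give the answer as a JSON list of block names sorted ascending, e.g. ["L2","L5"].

Answer: ["L2", "L4"]

Analysis:
idom tree: L1←L0 L2←L0 L3←L2 L4←L0
Dom at joins:
  L2: preds {L0,L1,L3}: {L0} ∩ {L0,L1} ∩ {L0,L2,L3} = {L0}; idom=L0
  L4: preds {L1,L2,L3}: {L0,L1} ∩ {L0,L2} ∩ {L0,L2,L3} = {L0}; idom=L0

DF derivation:
  join L2 pred L0: · stop@L0
  join L2 pred L1: L1 stop@L0
  join L2 pred L3: L3→L2 stop@L0
  join L4 pred L1: L1 stop@L0
  join L4 pred L2: L2 stop@L0
  join L4 pred L3: L3→L2 stop@L0
  DF(L0)=∅
  DF(L1)={L2,L4}
  DF(L2)={L2,L4}
  DF(L3)={L2,L4}
  DF(L4)=∅

φ for s: defs {L3,L4}
  DF⁺ = {L2,L4}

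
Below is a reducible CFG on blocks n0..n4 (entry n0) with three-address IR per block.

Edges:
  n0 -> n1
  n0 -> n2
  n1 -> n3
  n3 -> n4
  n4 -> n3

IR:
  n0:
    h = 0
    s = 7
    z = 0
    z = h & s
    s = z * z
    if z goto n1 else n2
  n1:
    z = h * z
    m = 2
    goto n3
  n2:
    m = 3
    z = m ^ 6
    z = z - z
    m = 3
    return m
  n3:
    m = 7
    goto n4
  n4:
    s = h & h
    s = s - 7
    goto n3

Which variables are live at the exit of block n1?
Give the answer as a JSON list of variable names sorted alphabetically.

Answer: ["h"]

Analysis:
Per-block:
  n0 def {h,s,z} use ∅
  n1 def {m,z} use {h,z}
  n2 def {m,z} use ∅
  n3 def {m} use ∅
  n4 def {s} use {h}

Liveness:
  n0 li=∅ lo={h,z}
  n1 li={h,z} lo={h}
  n2 li=∅ lo=∅
  n3 li={h} lo={h}
  n4 li={h} lo={h}

live-out(n1) = ["h"]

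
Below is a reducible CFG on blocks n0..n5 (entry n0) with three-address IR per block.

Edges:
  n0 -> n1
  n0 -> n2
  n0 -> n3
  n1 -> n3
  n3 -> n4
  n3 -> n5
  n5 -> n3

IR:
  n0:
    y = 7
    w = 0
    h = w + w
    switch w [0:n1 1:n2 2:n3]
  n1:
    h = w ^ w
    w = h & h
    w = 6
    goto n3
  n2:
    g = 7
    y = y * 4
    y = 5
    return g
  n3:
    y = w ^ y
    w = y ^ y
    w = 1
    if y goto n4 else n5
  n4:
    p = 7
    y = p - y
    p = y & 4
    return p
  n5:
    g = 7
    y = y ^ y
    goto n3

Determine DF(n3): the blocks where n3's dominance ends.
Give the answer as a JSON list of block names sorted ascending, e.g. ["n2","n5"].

idom tree: n1←n0 n2←n0 n3←n0 n4←n3 n5←n3
Dom∩ at merges:
  n3: preds {n0,n1,n5}: {n0} ∩ {n0,n1} ∩ {n0,n3,n5} = {n0}; idom=n0

DF walk-up:
  n3←n0: walk · to n0
  n3←n1: walk n1 to n0
  n3←n5: walk n5→n3 to n0
  n0: DF=∅
  n1: DF={n3}
  n2: DF=∅
  n3: DF={n3}
  n4: DF=∅
  n5: DF={n3}

DF(n3) = ["n3"]

Answer: ["n3"]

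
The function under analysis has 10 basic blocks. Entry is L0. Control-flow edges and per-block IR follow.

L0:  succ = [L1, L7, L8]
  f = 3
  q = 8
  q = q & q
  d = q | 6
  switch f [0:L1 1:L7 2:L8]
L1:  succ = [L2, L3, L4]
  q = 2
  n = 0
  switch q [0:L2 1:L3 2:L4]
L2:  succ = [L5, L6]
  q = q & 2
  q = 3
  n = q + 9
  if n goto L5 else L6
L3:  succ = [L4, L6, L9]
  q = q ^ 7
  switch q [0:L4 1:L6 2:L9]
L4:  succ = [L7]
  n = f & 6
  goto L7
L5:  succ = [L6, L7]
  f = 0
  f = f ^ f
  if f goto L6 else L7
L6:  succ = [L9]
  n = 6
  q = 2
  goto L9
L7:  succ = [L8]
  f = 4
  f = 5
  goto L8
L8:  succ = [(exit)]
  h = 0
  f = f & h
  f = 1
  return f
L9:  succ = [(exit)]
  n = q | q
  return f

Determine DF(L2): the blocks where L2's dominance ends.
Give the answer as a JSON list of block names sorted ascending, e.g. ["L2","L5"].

Answer: ["L6", "L7"]

Derivation:
idom tree: L1←L0 L2←L1 L3←L1 L4←L1 L5←L2 L6←L1 L7←L0 L8←L0 L9←L1
Dom∩ at merges:
  L4: preds {L1,L3}: {L0,L1} ∩ {L0,L1,L3} = {L0,L1}; idom=L1
  L6: preds {L2,L3,L5}: {L0,L1,L2} ∩ {L0,L1,L3} ∩ {L0,L1,L2,L5} = {L0,L1}; idom=L1
  L7: preds {L0,L4,L5}: {L0} ∩ {L0,L1,L4} ∩ {L0,L1,L2,L5} = {L0}; idom=L0
  L8: preds {L0,L7}: {L0} ∩ {L0,L7} = {L0}; idom=L0
  L9: preds {L3,L6}: {L0,L1,L3} ∩ {L0,L1,L6} = {L0,L1}; idom=L1

Frontier:
  L4←L1: walk · to L1
  L4←L3: walk L3 to L1
  L6←L2: walk L2 to L1
  L6←L3: walk L3 to L1
  L6←L5: walk L5→L2 to L1
  L7←L0: walk · to L0
  L7←L4: walk L4→L1 to L0
  L7←L5: walk L5→L2→L1 to L0
  L8←L0: walk · to L0
  L8←L7: walk L7 to L0
  L9←L3: walk L3 to L1
  L9←L6: walk L6 to L1
  L0: DF=∅
  L1: DF={L7}
  L2: DF={L6,L7}
  L3: DF={L4,L6,L9}
  L4: DF={L7}
  L5: DF={L6,L7}
  L6: DF={L9}
  L7: DF={L8}
  L8: DF=∅
  L9: DF=∅

DF(L2) = ["L6", "L7"]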